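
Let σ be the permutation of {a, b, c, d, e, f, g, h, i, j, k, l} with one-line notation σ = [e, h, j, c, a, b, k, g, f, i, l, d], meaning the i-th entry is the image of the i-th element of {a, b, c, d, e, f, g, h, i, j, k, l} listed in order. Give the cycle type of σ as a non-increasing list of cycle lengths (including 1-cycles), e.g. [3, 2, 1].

The disjoint cycles are (a, e)(b, h, g, k, l, d, c, j, i, f), with lengths 10, 2 in non-increasing order.

[10, 2]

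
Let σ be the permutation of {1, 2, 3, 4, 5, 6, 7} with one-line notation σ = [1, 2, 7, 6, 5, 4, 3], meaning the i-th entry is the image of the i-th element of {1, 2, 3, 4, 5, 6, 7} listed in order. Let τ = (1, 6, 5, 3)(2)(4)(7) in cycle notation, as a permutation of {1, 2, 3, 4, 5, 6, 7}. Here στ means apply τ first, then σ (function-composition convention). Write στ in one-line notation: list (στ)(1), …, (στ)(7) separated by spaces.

(στ)(x) = σ(τ(x)). Computing each image: σ(τ(1)) = σ(6) = 4, σ(τ(2)) = σ(2) = 2, σ(τ(3)) = σ(1) = 1, σ(τ(4)) = σ(4) = 6, σ(τ(5)) = σ(3) = 7, σ(τ(6)) = σ(5) = 5, σ(τ(7)) = σ(7) = 3.
Hence στ = [4 2 1 6 7 5 3].

4 2 1 6 7 5 3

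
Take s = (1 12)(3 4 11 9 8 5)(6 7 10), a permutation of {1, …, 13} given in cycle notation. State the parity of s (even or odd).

even

The cycle lengths are 6, 3, 2, 1, 1.
A cycle of length ℓ contributes ℓ−1 transpositions, so s is a product of 5 + 2 + 1 = 8 transpositions — even.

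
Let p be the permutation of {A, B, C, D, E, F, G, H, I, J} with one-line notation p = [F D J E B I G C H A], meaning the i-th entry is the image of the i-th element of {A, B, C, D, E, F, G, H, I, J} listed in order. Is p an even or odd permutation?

In disjoint-cycle form the cycle lengths are 6, 3, 1.
A cycle is odd iff its length is even; p has 1 even-length cycle, so sgn(p) = (−1)^1 and p is odd.

odd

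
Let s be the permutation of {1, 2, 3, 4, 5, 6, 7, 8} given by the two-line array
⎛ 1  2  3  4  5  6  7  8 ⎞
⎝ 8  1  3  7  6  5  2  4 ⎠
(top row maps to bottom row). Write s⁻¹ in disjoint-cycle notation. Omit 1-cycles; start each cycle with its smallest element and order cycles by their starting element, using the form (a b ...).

The cycle decomposition of s is (1 8 4 7 2)(5 6).
The inverse reverses every cycle; in canonical form, s⁻¹ = (1 2 7 4 8)(5 6).

(1 2 7 4 8)(5 6)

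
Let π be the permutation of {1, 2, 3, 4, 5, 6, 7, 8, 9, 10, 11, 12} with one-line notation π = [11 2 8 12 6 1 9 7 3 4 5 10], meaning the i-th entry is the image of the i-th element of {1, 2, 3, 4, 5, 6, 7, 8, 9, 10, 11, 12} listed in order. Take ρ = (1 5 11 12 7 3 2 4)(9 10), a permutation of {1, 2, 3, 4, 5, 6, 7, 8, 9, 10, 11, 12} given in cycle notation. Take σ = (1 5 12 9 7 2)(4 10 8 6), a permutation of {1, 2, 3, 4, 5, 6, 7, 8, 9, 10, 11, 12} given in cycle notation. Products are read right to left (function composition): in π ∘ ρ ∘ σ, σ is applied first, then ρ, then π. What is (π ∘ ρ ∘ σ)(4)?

3

Apply the permutations in order: σ(4) = 10, then ρ(10) = 9, then π(9) = 3. So (π ∘ ρ ∘ σ)(4) = 3.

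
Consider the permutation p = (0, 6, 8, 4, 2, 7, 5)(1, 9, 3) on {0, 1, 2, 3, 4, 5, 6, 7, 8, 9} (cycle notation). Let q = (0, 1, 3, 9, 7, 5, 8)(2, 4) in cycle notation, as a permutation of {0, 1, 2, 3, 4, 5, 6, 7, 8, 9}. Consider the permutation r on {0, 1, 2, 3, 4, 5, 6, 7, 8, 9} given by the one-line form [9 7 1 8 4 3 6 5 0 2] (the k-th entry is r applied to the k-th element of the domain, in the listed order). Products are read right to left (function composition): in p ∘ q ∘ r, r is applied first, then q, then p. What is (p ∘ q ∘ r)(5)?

3

Chase 5: r(5) = 3; q(3) = 9; p(9) = 3. Hence (p ∘ q ∘ r)(5) = 3.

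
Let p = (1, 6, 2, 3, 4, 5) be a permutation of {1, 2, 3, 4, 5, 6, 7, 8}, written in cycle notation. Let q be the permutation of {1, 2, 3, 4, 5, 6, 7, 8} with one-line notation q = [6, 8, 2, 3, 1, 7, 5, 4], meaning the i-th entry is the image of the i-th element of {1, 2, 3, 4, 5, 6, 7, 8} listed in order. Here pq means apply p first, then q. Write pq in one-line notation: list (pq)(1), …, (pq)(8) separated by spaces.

7 2 3 1 6 8 5 4

Chase each element through p then q: 1 → 6 → 7; 2 → 3 → 2; 3 → 4 → 3; 4 → 5 → 1; 5 → 1 → 6; 6 → 2 → 8; 7 → 7 → 5; 8 → 8 → 4.
Collecting the images, pq = [7 2 3 1 6 8 5 4].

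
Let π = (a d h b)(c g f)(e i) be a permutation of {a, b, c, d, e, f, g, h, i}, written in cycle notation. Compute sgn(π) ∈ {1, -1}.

The cycle lengths are 4, 3, 2.
A cycle of length ℓ contributes ℓ−1 transpositions, so π is a product of 3 + 2 + 1 = 6 transpositions — even.

1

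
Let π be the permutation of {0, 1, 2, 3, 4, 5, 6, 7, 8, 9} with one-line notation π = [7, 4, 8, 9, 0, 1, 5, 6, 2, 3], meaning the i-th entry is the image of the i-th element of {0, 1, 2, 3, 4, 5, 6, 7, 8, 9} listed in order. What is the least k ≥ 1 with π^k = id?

6

The disjoint-cycle form of π has cycle lengths 6, 2, 2.
The order of π is the least common multiple of its cycle lengths: lcm(6, 2, 2) = 6.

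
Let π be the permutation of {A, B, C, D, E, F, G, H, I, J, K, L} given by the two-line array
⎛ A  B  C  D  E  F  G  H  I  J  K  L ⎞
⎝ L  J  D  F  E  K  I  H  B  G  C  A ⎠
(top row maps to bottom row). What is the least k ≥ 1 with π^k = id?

Decomposing into disjoint cycles gives cycle lengths 4, 4, 2, 1, 1.
The order is lcm(4, 4, 2) = 4.

4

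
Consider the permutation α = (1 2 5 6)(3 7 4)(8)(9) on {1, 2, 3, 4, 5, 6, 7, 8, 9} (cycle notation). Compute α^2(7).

3

7 lies in the 3-cycle (3 7 4).
Stepping 2 places around the cycle: 7 → 4 → 3.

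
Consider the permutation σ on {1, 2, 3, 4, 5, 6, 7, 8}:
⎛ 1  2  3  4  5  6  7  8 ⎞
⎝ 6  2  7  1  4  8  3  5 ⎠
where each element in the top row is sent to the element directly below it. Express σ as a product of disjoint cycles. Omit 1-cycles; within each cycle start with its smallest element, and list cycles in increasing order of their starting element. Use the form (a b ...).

Iterating σ from 1 gives 1 → 6 → 8 → 5 → 4 → 1; that is the 5-cycle (1 6 8 5 4).
Repeating from the next unused element and collecting all non-trivial cycles gives (1 6 8 5 4)(3 7).

(1 6 8 5 4)(3 7)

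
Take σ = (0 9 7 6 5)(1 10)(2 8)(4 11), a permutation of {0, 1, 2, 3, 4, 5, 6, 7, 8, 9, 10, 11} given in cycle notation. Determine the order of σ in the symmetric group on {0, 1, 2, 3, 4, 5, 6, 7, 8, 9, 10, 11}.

The disjoint cycles have lengths 5, 2, 2, 2, 1.
The order is lcm(5, 2, 2, 2) = 10.

10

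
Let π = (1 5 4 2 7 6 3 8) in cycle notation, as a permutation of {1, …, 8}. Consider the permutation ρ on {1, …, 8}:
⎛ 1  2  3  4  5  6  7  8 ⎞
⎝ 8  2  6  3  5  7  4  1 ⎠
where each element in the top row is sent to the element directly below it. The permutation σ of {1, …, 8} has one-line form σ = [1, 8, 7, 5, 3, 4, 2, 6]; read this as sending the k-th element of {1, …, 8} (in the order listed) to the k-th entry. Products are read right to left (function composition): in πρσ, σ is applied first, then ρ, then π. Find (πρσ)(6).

Apply the permutations in order: σ(6) = 4, then ρ(4) = 3, then π(3) = 8. So (πρσ)(6) = 8.

8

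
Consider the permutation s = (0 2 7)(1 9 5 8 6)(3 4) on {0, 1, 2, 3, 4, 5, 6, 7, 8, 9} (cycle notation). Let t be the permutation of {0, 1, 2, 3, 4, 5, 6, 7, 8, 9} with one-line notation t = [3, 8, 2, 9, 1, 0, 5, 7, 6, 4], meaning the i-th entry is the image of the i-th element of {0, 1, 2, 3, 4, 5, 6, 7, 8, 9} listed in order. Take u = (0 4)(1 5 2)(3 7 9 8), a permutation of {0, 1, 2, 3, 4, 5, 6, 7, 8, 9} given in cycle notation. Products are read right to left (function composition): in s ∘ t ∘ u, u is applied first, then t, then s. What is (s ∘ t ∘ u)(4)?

(s ∘ t ∘ u)(4) = s(t(u(4))). u(4) = 0, then t(0) = 3, then s(3) = 4, so the result is 4.

4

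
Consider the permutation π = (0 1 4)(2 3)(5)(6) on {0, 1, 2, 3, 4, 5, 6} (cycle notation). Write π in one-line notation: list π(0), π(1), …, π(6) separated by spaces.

Reading each image from the cycles: 0↦1, 1↦4, 2↦3, 3↦2, 4↦0, 5↦5, 6↦6.
Listing these in domain order gives 1 4 3 2 0 5 6.

1 4 3 2 0 5 6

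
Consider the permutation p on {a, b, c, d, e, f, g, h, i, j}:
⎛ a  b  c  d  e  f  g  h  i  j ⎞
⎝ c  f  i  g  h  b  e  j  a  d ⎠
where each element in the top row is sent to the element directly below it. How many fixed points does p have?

No element satisfies p(x) = x, so there are 0 fixed points.

0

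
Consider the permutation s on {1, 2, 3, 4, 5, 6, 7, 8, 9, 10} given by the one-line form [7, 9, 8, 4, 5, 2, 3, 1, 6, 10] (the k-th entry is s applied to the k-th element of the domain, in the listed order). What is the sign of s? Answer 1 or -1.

In disjoint-cycle form the cycle lengths are 4, 3, 1, 1, 1.
A cycle of length ℓ contributes ℓ−1 transpositions, so s is a product of 3 + 2 = 5 transpositions — odd.

-1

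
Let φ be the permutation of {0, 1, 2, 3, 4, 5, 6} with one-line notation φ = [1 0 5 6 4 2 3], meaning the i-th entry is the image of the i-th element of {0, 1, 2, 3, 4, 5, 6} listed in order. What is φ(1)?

0

1 is element number 2 of the domain, and entry number 2 of the one-line form is 0, so φ(1) = 0.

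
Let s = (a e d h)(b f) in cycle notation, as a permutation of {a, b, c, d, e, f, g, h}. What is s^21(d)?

d lies in the 4-cycle (a e d h).
Powers repeat with period 4 on this cycle, and 21 mod 4 = 1, so s^21(d) = s^1(d).
Stepping 1 place around the cycle: d → h.

h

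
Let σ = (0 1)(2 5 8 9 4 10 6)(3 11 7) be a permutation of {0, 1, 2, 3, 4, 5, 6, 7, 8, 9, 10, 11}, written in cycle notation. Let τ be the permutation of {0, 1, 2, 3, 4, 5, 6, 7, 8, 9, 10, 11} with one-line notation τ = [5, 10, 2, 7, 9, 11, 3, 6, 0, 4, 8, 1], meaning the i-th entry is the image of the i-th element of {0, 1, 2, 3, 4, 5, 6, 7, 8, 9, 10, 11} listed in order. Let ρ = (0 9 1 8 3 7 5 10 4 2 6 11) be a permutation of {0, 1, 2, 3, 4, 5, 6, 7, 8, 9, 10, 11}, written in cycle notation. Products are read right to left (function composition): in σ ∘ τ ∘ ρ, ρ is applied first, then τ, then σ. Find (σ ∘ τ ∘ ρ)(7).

(σ ∘ τ ∘ ρ)(7) = σ(τ(ρ(7))). ρ(7) = 5, then τ(5) = 11, then σ(11) = 7, so the result is 7.

7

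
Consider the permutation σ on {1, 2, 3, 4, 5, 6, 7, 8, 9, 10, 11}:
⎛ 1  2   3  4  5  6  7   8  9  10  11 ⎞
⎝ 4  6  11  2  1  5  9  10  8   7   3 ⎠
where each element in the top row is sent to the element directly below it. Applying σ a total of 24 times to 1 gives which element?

5

Tracing 1 → 4 → … returns to 1 after 5 steps, so 1 lies in a 5-cycle (1, 4, 2, 6, 5).
Since the cycle has length 5, σ^24 acts on it the same as σ^4 (24 mod 5 = 4).
Stepping 4 places around the cycle: 1 → 4 → 2 → 6 → 5.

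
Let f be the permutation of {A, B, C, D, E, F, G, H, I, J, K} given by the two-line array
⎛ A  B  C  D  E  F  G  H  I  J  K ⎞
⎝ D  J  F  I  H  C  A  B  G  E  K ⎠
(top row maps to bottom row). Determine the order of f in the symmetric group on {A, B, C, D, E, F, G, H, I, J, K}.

4

Decomposing into disjoint cycles gives cycle lengths 4, 4, 2, 1.
Since disjoint cycles commute, ord(f) = lcm(4, 4, 2) = 4.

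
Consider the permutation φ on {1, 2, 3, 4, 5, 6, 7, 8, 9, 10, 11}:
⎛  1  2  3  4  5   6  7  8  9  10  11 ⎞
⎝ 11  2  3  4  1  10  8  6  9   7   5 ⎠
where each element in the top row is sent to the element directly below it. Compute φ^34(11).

5

Tracing 11 → 5 → … returns to 11 after 3 steps, so 11 lies in a 3-cycle (1, 11, 5).
Powers repeat with period 3 on this cycle, and 34 mod 3 = 1, so φ^34(11) = φ^1(11).
Advancing 1 step from 11: 11 → 5.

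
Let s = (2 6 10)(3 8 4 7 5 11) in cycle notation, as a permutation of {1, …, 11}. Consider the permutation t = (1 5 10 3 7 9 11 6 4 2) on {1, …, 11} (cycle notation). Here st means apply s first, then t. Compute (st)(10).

1

(st)(10) = t(s(10)). s(10) = 2, then t(2) = 1. So (st)(10) = 1.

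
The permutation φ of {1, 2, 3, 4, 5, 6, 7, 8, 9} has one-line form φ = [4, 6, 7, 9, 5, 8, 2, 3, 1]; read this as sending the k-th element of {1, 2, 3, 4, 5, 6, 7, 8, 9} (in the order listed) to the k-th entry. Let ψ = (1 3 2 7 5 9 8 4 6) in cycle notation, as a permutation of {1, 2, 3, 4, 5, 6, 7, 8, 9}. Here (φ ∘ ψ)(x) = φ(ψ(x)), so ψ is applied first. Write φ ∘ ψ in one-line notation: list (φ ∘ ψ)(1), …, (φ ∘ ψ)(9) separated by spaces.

7 2 6 8 1 4 5 9 3

For each element, apply ψ then φ: 1 → 3 → 7; 2 → 7 → 2; 3 → 2 → 6; 4 → 6 → 8; 5 → 9 → 1; 6 → 1 → 4; 7 → 5 → 5; 8 → 4 → 9; 9 → 8 → 3.
Collecting the images, φ ∘ ψ = [7 2 6 8 1 4 5 9 3].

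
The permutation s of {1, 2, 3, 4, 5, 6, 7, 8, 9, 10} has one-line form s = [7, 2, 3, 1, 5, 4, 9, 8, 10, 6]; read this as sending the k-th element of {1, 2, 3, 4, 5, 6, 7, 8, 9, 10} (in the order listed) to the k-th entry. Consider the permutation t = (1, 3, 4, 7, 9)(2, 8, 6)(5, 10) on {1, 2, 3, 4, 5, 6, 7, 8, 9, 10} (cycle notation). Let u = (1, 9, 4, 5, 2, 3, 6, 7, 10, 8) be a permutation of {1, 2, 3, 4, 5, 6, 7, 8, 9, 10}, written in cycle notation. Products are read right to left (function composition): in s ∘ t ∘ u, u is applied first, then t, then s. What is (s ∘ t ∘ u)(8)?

3

Chase 8: u(8) = 1; t(1) = 3; s(3) = 3. Hence (s ∘ t ∘ u)(8) = 3.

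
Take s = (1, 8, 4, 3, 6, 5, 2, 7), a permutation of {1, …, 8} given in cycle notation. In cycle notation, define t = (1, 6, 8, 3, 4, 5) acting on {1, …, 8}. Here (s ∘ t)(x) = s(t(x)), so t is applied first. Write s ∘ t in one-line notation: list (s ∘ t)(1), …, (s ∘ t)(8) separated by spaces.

5 7 3 2 8 4 1 6

(s ∘ t)(x) = s(t(x)). Computing each image: s(t(1)) = s(6) = 5, s(t(2)) = s(2) = 7, s(t(3)) = s(4) = 3, s(t(4)) = s(5) = 2, s(t(5)) = s(1) = 8, s(t(6)) = s(8) = 4, s(t(7)) = s(7) = 1, s(t(8)) = s(3) = 6.
Hence s ∘ t = [5 7 3 2 8 4 1 6].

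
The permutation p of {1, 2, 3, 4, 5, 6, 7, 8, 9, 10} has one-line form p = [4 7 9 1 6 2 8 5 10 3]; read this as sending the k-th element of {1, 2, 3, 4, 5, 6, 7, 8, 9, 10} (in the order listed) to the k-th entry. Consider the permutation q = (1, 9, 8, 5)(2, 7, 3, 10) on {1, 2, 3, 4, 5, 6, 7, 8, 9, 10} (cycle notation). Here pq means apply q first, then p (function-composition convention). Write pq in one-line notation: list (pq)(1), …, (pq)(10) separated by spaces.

Chase each element through q then p: 1 → 9 → 10; 2 → 7 → 8; 3 → 10 → 3; 4 → 4 → 1; 5 → 1 → 4; 6 → 6 → 2; 7 → 3 → 9; 8 → 5 → 6; 9 → 8 → 5; 10 → 2 → 7.
Collecting the images, pq = [10 8 3 1 4 2 9 6 5 7].

10 8 3 1 4 2 9 6 5 7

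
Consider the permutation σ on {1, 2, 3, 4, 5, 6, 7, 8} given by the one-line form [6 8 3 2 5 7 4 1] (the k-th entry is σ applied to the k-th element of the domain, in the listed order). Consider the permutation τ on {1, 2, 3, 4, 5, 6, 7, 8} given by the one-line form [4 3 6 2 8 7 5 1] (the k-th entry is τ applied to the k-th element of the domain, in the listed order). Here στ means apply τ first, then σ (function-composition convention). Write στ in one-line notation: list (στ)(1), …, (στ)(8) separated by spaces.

(στ)(x) = σ(τ(x)). Computing each image: σ(τ(1)) = σ(4) = 2, σ(τ(2)) = σ(3) = 3, σ(τ(3)) = σ(6) = 7, σ(τ(4)) = σ(2) = 8, σ(τ(5)) = σ(8) = 1, σ(τ(6)) = σ(7) = 4, σ(τ(7)) = σ(5) = 5, σ(τ(8)) = σ(1) = 6.
Hence στ = [2 3 7 8 1 4 5 6].

2 3 7 8 1 4 5 6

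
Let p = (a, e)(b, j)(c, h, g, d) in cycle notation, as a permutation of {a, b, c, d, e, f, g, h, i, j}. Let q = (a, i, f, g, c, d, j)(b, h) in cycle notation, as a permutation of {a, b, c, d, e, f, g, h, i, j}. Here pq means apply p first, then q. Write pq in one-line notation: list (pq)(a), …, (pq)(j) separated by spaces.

(pq)(x) = q(p(x)). Computing each image: q(p(a)) = q(e) = e, q(p(b)) = q(j) = a, q(p(c)) = q(h) = b, q(p(d)) = q(c) = d, q(p(e)) = q(a) = i, q(p(f)) = q(f) = g, q(p(g)) = q(d) = j, q(p(h)) = q(g) = c, q(p(i)) = q(i) = f, q(p(j)) = q(b) = h.
Hence pq = [e a b d i g j c f h].

e a b d i g j c f h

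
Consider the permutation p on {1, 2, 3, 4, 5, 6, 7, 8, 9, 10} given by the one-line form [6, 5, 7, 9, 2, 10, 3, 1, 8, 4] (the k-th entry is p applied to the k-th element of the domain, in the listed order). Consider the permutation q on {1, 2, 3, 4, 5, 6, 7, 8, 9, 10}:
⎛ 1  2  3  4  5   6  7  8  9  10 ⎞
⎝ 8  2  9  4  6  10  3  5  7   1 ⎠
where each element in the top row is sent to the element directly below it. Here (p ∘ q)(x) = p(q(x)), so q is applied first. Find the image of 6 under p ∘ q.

q(6) = 10, then p(10) = 4; composing gives (p ∘ q)(6) = 4.

4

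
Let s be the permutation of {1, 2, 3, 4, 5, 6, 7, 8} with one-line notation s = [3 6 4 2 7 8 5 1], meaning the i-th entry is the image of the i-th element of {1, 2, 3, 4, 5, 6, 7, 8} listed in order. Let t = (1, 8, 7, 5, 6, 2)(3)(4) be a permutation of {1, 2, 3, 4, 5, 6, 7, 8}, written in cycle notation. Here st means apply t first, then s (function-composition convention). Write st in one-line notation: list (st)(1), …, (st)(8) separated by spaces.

1 3 4 2 8 6 7 5

(st)(x) = s(t(x)). Computing each image: s(t(1)) = s(8) = 1, s(t(2)) = s(1) = 3, s(t(3)) = s(3) = 4, s(t(4)) = s(4) = 2, s(t(5)) = s(6) = 8, s(t(6)) = s(2) = 6, s(t(7)) = s(5) = 7, s(t(8)) = s(7) = 5.
Hence st = [1 3 4 2 8 6 7 5].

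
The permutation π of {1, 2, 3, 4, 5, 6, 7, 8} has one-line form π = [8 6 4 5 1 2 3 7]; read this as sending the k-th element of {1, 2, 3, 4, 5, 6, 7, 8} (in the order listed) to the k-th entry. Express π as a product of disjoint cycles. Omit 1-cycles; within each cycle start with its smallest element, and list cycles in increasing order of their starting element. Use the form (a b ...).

(1 8 7 3 4 5)(2 6)

Iterating π from 1 gives 1 → 8 → 7 → 3 → 4 → 5 → 1; that is the 6-cycle (1 8 7 3 4 5).
Repeating from the next unused element and collecting all non-trivial cycles gives (1 8 7 3 4 5)(2 6).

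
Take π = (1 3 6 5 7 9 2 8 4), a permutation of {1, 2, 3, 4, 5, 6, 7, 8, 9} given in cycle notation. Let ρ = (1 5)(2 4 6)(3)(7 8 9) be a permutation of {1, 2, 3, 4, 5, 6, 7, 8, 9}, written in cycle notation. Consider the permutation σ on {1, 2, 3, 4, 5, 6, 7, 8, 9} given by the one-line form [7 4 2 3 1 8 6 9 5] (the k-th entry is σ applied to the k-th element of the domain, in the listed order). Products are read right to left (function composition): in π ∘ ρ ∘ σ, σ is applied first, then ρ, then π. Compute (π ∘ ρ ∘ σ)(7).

Apply the permutations in order: σ(7) = 6, then ρ(6) = 2, then π(2) = 8. So (π ∘ ρ ∘ σ)(7) = 8.

8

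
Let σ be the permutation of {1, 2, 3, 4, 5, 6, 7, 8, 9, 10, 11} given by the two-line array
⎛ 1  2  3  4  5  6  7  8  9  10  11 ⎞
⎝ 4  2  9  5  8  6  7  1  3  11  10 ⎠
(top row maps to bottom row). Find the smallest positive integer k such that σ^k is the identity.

Decomposing into disjoint cycles gives cycle lengths 4, 2, 2, 1, 1, 1.
Since disjoint cycles commute, ord(σ) = lcm(4, 2, 2) = 4.

4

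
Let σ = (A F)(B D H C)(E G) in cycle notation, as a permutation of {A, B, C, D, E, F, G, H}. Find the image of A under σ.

A appears in (A F); the next entry (wrapping around) is F.

F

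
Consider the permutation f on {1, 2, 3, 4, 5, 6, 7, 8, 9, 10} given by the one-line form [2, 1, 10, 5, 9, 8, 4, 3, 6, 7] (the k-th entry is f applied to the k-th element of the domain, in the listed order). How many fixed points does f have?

0

No element satisfies f(x) = x, so there are 0 fixed points.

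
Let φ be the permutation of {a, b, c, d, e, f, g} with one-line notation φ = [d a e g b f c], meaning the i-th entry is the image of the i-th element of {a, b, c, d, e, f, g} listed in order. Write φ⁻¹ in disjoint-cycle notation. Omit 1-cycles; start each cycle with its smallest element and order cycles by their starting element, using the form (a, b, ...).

(a, b, e, c, g, d)

First write φ in disjoint cycles: (a, d, g, c, e, b).
Reversing each cycle (and rotating so the smallest element leads) gives φ⁻¹ = (a, b, e, c, g, d).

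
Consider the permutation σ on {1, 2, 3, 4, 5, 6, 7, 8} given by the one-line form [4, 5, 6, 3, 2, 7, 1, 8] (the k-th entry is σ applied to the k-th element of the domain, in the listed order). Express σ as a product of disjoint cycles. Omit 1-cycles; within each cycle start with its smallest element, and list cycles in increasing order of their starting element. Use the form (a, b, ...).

From 1: 1 → 4 → 3 → 6 → 7 → 1, closing the cycle (1, 4, 3, 6, 7).
Repeating from the next unused element and collecting all non-trivial cycles gives (1, 4, 3, 6, 7)(2, 5).

(1, 4, 3, 6, 7)(2, 5)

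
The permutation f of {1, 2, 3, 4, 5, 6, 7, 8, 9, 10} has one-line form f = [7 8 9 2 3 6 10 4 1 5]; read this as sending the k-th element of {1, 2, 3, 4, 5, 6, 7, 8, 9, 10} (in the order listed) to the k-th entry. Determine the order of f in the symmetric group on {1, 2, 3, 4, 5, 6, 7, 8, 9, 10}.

6

Writing f as disjoint cycles, the cycle lengths are 6, 3, 1.
The order is lcm(6, 3) = 6.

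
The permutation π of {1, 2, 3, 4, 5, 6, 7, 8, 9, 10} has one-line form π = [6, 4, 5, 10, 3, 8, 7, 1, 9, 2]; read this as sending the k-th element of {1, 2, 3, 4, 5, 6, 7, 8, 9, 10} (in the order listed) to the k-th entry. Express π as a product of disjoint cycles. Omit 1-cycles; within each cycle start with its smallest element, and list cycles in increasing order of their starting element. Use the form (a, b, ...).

(1, 6, 8)(2, 4, 10)(3, 5)

Iterating π from 1 gives 1 → 6 → 8 → 1; that is the 3-cycle (1, 6, 8).
Continuing from each remaining unvisited element yields (1, 6, 8)(2, 4, 10)(3, 5).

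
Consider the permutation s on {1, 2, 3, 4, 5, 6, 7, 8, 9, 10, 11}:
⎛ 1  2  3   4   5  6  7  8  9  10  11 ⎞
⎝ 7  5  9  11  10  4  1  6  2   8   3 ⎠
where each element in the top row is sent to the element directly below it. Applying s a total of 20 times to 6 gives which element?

Tracing 6 → 4 → … returns to 6 after 9 steps, so 6 lies in a 9-cycle (2, 5, 10, 8, 6, 4, 11, 3, 9).
Powers repeat with period 9 on this cycle, and 20 mod 9 = 2, so s^20(6) = s^2(6).
Advancing 2 steps from 6: 6 → 4 → 11.

11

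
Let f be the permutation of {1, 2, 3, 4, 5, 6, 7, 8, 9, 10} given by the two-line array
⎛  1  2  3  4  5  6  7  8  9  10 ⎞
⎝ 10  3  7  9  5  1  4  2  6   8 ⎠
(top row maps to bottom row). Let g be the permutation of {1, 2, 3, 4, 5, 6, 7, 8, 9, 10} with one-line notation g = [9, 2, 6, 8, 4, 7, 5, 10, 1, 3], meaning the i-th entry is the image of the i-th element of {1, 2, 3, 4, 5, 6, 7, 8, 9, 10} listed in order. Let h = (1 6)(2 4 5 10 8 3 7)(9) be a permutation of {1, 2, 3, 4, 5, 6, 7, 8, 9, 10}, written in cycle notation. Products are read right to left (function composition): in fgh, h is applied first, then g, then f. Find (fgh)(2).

(fgh)(2) = f(g(h(2))). h(2) = 4, then g(4) = 8, then f(8) = 2, so the result is 2.

2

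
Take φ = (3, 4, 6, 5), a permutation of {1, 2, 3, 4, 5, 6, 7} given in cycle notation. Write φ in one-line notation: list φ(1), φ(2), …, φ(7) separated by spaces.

Reading each image from the cycles: 1↦1, 2↦2, 3↦4, 4↦6, 5↦3, 6↦5, 7↦7.
So the one-line form is 1 2 4 6 3 5 7.

1 2 4 6 3 5 7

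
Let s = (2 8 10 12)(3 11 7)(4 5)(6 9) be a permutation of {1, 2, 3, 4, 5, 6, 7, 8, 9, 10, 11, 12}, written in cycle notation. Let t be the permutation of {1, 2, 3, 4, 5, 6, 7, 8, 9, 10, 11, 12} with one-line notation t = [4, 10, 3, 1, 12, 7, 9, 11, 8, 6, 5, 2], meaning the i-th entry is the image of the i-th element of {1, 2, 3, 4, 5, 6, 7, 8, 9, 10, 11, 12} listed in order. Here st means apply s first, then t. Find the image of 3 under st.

5

s(3) = 11, then t(11) = 5; composing gives (st)(3) = 5.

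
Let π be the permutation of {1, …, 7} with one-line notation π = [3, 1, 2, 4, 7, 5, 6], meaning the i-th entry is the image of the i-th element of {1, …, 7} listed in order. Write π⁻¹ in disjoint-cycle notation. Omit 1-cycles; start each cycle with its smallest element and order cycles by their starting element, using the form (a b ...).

(1 2 3)(5 6 7)

First write π in disjoint cycles: (1 3 2)(5 7 6).
Reversing each cycle (and rotating so the smallest element leads) gives π⁻¹ = (1 2 3)(5 6 7).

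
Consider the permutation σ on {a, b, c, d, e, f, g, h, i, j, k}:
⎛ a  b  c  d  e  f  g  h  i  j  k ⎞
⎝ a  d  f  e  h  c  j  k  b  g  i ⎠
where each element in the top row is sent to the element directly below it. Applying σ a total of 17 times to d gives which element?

Tracing d → e → … returns to d after 6 steps, so d lies in a 6-cycle (b d e h k i).
Powers repeat with period 6 on this cycle, and 17 mod 6 = 5, so σ^17(d) = σ^5(d).
Stepping 5 places around the cycle: d → e → h → k → i → b.

b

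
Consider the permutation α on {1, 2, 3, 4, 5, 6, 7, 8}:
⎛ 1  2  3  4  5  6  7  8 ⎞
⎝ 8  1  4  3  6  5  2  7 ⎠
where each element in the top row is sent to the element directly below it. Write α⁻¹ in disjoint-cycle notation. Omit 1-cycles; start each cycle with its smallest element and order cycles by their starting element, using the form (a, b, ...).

First write α in disjoint cycles: (1, 8, 7, 2)(3, 4)(5, 6).
The inverse reverses every cycle; in canonical form, α⁻¹ = (1, 2, 7, 8)(3, 4)(5, 6).

(1, 2, 7, 8)(3, 4)(5, 6)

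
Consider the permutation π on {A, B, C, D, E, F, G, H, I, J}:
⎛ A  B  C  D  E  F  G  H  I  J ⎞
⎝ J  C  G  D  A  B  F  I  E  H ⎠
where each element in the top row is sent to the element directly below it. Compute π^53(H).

A

Tracing H → I → … returns to H after 5 steps, so H lies in a 5-cycle (A J H I E).
On a 5-cycle, π^5 is the identity, so π^53 = π^3 there (53 ≡ 3 mod 5).
Stepping 3 places around the cycle: H → I → E → A.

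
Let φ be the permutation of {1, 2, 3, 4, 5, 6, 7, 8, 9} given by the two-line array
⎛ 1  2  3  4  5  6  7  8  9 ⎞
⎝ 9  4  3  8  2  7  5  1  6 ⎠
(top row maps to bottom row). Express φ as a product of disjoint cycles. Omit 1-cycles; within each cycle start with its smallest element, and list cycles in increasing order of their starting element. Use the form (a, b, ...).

(1, 9, 6, 7, 5, 2, 4, 8)

From 1: 1 → 9 → 6 → 7 → 5 → 2 → 4 → 8 → 1, closing the cycle (1, 9, 6, 7, 5, 2, 4, 8).
Repeating from the next unused element and collecting all non-trivial cycles gives (1, 9, 6, 7, 5, 2, 4, 8).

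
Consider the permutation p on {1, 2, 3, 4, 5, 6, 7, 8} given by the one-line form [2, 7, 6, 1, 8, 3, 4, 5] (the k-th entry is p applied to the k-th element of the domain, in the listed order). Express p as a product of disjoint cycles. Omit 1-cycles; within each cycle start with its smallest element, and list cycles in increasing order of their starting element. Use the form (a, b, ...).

(1, 2, 7, 4)(3, 6)(5, 8)

Iterating p from 1 gives 1 → 2 → 7 → 4 → 1; that is the 4-cycle (1, 2, 7, 4).
Continuing from each remaining unvisited element yields (1, 2, 7, 4)(3, 6)(5, 8).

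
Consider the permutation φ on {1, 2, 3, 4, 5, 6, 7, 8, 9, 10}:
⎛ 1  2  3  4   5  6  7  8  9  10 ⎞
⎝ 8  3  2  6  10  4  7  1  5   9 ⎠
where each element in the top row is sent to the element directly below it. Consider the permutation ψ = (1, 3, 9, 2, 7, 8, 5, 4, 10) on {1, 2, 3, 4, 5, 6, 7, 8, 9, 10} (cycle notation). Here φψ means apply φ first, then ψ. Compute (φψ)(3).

7

(φψ)(3) = ψ(φ(3)). φ(3) = 2, then ψ(2) = 7. So (φψ)(3) = 7.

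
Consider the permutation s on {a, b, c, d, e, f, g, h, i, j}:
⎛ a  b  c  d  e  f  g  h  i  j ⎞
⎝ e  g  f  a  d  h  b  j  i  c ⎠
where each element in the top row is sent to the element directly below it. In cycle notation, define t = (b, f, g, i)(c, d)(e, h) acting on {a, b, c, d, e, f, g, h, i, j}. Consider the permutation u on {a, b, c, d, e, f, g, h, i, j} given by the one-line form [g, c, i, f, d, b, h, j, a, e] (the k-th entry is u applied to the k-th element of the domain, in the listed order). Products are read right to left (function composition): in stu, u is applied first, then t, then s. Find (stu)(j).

j

(stu)(j) = s(t(u(j))). u(j) = e, then t(e) = h, then s(h) = j, so the result is j.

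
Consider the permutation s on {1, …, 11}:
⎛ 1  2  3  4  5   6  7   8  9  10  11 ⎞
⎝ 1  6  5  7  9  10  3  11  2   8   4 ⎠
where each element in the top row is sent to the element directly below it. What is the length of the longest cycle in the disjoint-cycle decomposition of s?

Decomposing into disjoint cycles gives (2, 6, 10, 8, 11, 4, 7, 3, 5, 9); the longest has length 10.

10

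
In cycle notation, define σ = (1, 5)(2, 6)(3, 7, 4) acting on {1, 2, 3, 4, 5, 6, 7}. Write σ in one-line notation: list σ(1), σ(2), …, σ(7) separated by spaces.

5 6 7 3 1 2 4

Each element maps to the next entry in its cycle (wrapping to the front): 1→5, 2→6, 3→7, 4→3, 5→1, 6→2, 7→4.
Listing these in domain order gives 5 6 7 3 1 2 4.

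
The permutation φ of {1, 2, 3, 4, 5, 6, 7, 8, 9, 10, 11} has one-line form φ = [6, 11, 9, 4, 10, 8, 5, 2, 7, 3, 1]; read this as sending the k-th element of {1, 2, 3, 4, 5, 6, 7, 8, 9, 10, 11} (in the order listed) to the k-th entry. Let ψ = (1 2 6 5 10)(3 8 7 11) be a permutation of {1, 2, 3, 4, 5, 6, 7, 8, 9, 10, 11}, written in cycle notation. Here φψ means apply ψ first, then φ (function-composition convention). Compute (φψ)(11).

9

ψ(11) = 3, then φ(3) = 9; composing gives (φψ)(11) = 9.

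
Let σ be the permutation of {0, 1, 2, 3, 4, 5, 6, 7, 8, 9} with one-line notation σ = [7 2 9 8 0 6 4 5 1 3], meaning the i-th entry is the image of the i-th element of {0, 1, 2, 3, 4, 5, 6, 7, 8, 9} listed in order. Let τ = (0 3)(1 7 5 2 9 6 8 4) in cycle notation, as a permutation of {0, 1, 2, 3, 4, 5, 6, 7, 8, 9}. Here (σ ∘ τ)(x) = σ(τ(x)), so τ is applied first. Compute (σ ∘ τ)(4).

First apply τ: τ(4) = 1, then σ(1) = 2. Thus (σ ∘ τ)(4) = 2.

2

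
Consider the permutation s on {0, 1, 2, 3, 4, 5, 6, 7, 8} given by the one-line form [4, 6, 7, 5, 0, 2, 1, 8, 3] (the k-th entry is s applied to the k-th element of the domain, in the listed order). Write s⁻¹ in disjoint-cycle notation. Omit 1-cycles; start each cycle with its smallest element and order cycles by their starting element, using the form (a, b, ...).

(0, 4)(1, 6)(2, 5, 3, 8, 7)

The cycle decomposition of s is (0, 4)(1, 6)(2, 7, 8, 3, 5).
Reversing each cycle (and rotating so the smallest element leads) gives s⁻¹ = (0, 4)(1, 6)(2, 5, 3, 8, 7).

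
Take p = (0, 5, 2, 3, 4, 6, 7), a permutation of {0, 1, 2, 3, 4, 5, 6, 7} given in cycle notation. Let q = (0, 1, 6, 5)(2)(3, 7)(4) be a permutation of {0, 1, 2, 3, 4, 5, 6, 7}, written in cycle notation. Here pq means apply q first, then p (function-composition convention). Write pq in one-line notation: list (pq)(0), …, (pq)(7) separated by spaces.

1 7 3 0 6 5 2 4

(pq)(x) = p(q(x)). Computing each image: p(q(0)) = p(1) = 1, p(q(1)) = p(6) = 7, p(q(2)) = p(2) = 3, p(q(3)) = p(7) = 0, p(q(4)) = p(4) = 6, p(q(5)) = p(0) = 5, p(q(6)) = p(5) = 2, p(q(7)) = p(3) = 4.
Hence pq = [1 7 3 0 6 5 2 4].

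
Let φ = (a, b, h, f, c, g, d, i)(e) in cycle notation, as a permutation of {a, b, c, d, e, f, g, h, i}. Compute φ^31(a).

a lies in the 8-cycle (a, b, h, f, c, g, d, i).
Since the cycle has length 8, φ^31 acts on it the same as φ^7 (31 mod 8 = 7).
Stepping 7 places around the cycle: a → b → h → f → c → g → d → i.

i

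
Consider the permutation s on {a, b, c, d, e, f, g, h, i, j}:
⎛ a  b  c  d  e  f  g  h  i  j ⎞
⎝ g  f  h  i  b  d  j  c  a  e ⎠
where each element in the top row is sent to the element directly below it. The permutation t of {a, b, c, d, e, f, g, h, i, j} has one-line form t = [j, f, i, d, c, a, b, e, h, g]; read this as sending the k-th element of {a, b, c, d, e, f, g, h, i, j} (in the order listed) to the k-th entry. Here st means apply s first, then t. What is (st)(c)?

First apply s: s(c) = h, then t(h) = e. Thus (st)(c) = e.

e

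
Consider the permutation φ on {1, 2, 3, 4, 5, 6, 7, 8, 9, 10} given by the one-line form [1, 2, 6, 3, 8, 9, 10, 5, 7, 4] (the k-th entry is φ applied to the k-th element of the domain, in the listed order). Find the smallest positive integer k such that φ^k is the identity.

6

Decomposing into disjoint cycles gives cycle lengths 6, 2, 1, 1.
The order of φ is the least common multiple of its cycle lengths: lcm(6, 2) = 6.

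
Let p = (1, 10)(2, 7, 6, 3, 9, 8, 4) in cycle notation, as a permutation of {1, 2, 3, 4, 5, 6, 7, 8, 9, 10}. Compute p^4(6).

4

6 lies in the 7-cycle (2, 7, 6, 3, 9, 8, 4).
Stepping 4 places around the cycle: 6 → 3 → 9 → 8 → 4.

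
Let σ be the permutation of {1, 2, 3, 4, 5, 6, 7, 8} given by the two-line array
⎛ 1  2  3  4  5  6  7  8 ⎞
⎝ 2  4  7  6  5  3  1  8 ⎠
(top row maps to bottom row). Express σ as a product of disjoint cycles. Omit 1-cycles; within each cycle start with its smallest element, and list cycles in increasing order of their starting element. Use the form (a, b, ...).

Iterating σ from 1 gives 1 → 2 → 4 → 6 → 3 → 7 → 1; that is the 6-cycle (1, 2, 4, 6, 3, 7).
Continuing from each remaining unvisited element yields (1, 2, 4, 6, 3, 7).

(1, 2, 4, 6, 3, 7)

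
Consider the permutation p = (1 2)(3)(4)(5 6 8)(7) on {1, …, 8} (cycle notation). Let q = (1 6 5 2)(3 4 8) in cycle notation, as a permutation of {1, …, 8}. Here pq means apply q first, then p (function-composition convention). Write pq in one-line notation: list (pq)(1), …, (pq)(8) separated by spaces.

8 2 4 5 1 6 7 3

(pq)(x) = p(q(x)). Computing each image: p(q(1)) = p(6) = 8, p(q(2)) = p(1) = 2, p(q(3)) = p(4) = 4, p(q(4)) = p(8) = 5, p(q(5)) = p(2) = 1, p(q(6)) = p(5) = 6, p(q(7)) = p(7) = 7, p(q(8)) = p(3) = 3.
Hence pq = [8 2 4 5 1 6 7 3].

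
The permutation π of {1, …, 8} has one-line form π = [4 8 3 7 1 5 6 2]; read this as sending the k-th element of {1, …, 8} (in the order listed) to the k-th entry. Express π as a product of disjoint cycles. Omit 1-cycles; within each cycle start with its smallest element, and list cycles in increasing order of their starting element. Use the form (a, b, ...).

Iterating π from 1 gives 1 → 4 → 7 → 6 → 5 → 1; that is the 5-cycle (1, 4, 7, 6, 5).
Continuing from each remaining unvisited element yields (1, 4, 7, 6, 5)(2, 8).

(1, 4, 7, 6, 5)(2, 8)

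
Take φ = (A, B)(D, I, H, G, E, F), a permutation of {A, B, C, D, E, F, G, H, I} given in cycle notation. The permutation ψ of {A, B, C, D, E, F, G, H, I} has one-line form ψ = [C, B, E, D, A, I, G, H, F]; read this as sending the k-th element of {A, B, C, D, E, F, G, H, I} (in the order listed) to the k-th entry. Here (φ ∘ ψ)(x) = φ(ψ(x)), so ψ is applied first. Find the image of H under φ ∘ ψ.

G

First apply ψ: ψ(H) = H, then φ(H) = G. Thus (φ ∘ ψ)(H) = G.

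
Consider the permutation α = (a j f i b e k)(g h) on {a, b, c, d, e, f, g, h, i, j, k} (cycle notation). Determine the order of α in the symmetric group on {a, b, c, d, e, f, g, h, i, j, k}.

The disjoint cycles have lengths 7, 2, 1, 1.
The order is lcm(7, 2) = 14.

14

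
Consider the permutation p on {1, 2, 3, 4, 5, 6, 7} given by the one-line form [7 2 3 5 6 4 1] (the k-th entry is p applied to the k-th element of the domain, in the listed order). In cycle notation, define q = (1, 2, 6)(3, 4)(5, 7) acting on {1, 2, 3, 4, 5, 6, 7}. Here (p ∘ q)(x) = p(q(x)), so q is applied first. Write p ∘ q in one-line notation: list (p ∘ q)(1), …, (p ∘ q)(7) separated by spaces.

(p ∘ q)(x) = p(q(x)). Computing each image: p(q(1)) = p(2) = 2, p(q(2)) = p(6) = 4, p(q(3)) = p(4) = 5, p(q(4)) = p(3) = 3, p(q(5)) = p(7) = 1, p(q(6)) = p(1) = 7, p(q(7)) = p(5) = 6.
Hence p ∘ q = [2 4 5 3 1 7 6].

2 4 5 3 1 7 6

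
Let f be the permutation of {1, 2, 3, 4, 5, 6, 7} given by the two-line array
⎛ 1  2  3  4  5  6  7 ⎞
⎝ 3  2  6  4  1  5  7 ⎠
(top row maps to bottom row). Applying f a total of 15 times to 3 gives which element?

1

Tracing 3 → 6 → … returns to 3 after 4 steps, so 3 lies in a 4-cycle (1 3 6 5).
On a 4-cycle, f^4 is the identity, so f^15 = f^3 there (15 ≡ 3 mod 4).
Stepping 3 places around the cycle: 3 → 6 → 5 → 1.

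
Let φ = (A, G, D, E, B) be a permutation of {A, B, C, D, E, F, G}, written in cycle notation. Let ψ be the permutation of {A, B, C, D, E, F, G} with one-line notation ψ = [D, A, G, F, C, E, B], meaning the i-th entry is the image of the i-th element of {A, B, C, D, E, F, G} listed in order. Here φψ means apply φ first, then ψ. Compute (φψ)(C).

G

φ(C) = C, then ψ(C) = G; composing gives (φψ)(C) = G.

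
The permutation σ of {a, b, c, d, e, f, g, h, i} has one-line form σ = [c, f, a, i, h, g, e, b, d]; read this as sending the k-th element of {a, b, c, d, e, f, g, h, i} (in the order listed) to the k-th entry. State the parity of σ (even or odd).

In disjoint-cycle form the cycle lengths are 5, 2, 2.
A cycle of length ℓ contributes ℓ−1 transpositions, so σ is a product of 4 + 1 + 1 = 6 transpositions — even.

even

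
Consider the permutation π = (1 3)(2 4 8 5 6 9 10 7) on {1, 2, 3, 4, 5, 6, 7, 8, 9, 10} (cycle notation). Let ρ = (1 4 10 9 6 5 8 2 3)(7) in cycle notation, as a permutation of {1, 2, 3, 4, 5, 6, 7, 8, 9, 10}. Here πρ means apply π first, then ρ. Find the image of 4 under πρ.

First apply π: π(4) = 8, then ρ(8) = 2. Thus (πρ)(4) = 2.

2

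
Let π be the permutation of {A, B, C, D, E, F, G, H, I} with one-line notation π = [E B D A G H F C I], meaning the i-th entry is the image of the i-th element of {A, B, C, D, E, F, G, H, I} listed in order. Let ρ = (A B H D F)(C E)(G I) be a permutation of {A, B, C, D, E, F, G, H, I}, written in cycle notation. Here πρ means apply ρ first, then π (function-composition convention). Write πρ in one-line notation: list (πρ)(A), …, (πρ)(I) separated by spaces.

B C G H D E I A F

(πρ)(x) = π(ρ(x)). Computing each image: π(ρ(A)) = π(B) = B, π(ρ(B)) = π(H) = C, π(ρ(C)) = π(E) = G, π(ρ(D)) = π(F) = H, π(ρ(E)) = π(C) = D, π(ρ(F)) = π(A) = E, π(ρ(G)) = π(I) = I, π(ρ(H)) = π(D) = A, π(ρ(I)) = π(G) = F.
Hence πρ = [B C G H D E I A F].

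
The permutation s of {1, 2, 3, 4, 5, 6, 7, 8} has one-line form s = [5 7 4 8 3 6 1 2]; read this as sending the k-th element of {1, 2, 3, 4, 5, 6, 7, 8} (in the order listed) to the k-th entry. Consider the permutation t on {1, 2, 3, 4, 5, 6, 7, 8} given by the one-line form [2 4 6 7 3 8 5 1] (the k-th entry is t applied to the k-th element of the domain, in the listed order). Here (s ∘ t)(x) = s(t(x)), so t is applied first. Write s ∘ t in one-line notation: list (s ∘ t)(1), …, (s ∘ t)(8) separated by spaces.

(s ∘ t)(x) = s(t(x)). Computing each image: s(t(1)) = s(2) = 7, s(t(2)) = s(4) = 8, s(t(3)) = s(6) = 6, s(t(4)) = s(7) = 1, s(t(5)) = s(3) = 4, s(t(6)) = s(8) = 2, s(t(7)) = s(5) = 3, s(t(8)) = s(1) = 5.
Hence s ∘ t = [7 8 6 1 4 2 3 5].

7 8 6 1 4 2 3 5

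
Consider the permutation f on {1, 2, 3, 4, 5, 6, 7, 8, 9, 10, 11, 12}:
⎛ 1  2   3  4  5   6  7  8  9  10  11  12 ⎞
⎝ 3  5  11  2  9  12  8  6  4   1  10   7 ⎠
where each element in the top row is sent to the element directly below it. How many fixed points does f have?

0

No element satisfies f(x) = x, so there are 0 fixed points.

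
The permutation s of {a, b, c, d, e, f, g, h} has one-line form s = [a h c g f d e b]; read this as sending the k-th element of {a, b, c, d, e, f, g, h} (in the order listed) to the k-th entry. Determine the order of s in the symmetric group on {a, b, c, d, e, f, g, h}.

4

The disjoint-cycle form of s has cycle lengths 4, 2, 1, 1.
The order of s is the least common multiple of its cycle lengths: lcm(4, 2) = 4.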